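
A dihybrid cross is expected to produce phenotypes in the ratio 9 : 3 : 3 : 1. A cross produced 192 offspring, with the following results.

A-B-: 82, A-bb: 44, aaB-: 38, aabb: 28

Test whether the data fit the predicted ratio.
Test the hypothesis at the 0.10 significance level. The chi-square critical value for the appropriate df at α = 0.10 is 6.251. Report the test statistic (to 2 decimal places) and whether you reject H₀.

29.48; reject

Ratio total = 16. Expected counts: 192×9/16 = 108, 192×3/16 = 36, 192×3/16 = 36, 192×1/16 = 12.
χ² = (82−108)²/108 + (44−36)²/36 + (38−36)²/36 + (28−12)²/12
   = 6.259 + 1.778 + 0.111 + 21.333
Sum = 29.48
df = 3. Since 29.48 > 6.251, we reject H₀.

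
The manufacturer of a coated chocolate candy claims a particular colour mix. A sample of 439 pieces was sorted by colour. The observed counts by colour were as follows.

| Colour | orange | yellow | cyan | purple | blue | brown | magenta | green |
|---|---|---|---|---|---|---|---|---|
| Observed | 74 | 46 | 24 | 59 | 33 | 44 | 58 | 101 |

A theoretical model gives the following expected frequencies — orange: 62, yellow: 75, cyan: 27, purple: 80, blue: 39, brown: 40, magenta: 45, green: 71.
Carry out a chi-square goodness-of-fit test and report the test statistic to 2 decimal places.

37.14

orange: (74 − 62)²/62 = 144/62 = 2.323
yellow: (46 − 75)²/75 = 841/75 = 11.213
cyan: (24 − 27)²/27 = 9/27 = 0.333
purple: (59 − 80)²/80 = 441/80 = 5.513
blue: (33 − 39)²/39 = 36/39 = 0.923
brown: (44 − 40)²/40 = 16/40 = 0.400
magenta: (58 − 45)²/45 = 169/45 = 3.756
green: (101 − 71)²/71 = 900/71 = 12.676
Sum = 37.14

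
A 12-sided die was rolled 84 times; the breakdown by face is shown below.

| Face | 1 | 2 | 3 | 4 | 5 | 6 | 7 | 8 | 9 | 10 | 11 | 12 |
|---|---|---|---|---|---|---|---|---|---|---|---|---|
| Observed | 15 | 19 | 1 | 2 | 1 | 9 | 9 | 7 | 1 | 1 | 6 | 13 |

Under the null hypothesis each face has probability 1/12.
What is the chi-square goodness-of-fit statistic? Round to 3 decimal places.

Under H₀ each category has probability 1/12, so each expected count is 84/12 = 7.
cat         O        E   (O−E)²/E
1          15        7     9.1429
2          19        7    20.5714
3           1        7     5.1429
4           2        7     3.5714
5           1        7     5.1429
6           9        7     0.5714
7           9        7     0.5714
8           7        7     0.0000
9           1        7     5.1429
10          1        7     5.1429
11          6        7     0.1429
12         13        7     5.1429
Sum = 60.286

60.286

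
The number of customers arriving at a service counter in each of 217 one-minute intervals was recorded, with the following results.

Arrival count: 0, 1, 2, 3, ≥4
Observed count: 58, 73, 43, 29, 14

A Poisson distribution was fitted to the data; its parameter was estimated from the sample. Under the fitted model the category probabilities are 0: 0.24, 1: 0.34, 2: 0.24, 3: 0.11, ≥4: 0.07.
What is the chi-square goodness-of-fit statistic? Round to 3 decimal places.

Expected counts E_i = n·p_i: 217×0.24 = 52.08, 217×0.34 = 73.78, 217×0.24 = 52.08, 217×0.11 = 23.87, 217×0.07 = 15.19.
χ² = (58−52.08)²/52.08 + (73−73.78)²/73.78 + (43−52.08)²/52.08 + (29−23.87)²/23.87 + (14−15.19)²/15.19
   = 0.6729 + 0.0082 + 1.5831 + 1.1025 + 0.0932
Sum = 3.460

3.460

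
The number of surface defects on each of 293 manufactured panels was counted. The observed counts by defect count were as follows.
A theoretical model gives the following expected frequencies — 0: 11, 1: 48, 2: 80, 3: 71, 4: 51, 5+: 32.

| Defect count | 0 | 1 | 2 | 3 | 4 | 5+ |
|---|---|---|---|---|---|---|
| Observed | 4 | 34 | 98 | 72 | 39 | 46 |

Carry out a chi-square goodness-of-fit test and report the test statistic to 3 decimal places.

21.550

0: (4 − 11)²/11 = 49/11 = 4.4545
1: (34 − 48)²/48 = 196/48 = 4.0833
2: (98 − 80)²/80 = 324/80 = 4.0500
3: (72 − 71)²/71 = 1/71 = 0.0141
4: (39 − 51)²/51 = 144/51 = 2.8235
5+: (46 − 32)²/32 = 196/32 = 6.1250
Sum = 21.550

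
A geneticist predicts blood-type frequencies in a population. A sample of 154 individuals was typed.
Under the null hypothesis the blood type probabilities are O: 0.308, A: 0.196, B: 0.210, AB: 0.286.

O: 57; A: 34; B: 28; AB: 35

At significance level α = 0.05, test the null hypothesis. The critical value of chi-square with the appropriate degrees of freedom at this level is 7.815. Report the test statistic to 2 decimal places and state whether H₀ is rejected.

4.85; do not reject

Expected counts E_i = n·p_i: 154×0.308 = 47.432, 154×0.196 = 30.184, 154×0.210 = 32.34, 154×0.286 = 44.044.
O: (57 − 47.432)²/47.432 = 91.546624/47.432 = 1.930
A: (34 − 30.184)²/30.184 = 14.561856/30.184 = 0.482
B: (28 − 32.34)²/32.34 = 18.8356/32.34 = 0.582
AB: (35 − 44.044)²/44.044 = 81.793936/44.044 = 1.857
Sum = 4.85
df = 3. Since 4.85 < 7.815, we do not reject H₀.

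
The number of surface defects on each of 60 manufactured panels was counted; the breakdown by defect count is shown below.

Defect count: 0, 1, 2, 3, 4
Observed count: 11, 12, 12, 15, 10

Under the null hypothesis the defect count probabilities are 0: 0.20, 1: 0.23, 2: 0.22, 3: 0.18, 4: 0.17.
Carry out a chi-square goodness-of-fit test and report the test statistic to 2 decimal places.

2.06

Expected counts E_i = n·p_i: 60×0.20 = 12, 60×0.23 = 13.8, 60×0.22 = 13.2, 60×0.18 = 10.8, 60×0.17 = 10.2.
χ² = (11−12)²/12 + (12−13.8)²/13.8 + (12−13.2)²/13.2 + (15−10.8)²/10.8 + (10−10.2)²/10.2
   = 0.083 + 0.235 + 0.109 + 1.633 + 0.004
Sum = 2.06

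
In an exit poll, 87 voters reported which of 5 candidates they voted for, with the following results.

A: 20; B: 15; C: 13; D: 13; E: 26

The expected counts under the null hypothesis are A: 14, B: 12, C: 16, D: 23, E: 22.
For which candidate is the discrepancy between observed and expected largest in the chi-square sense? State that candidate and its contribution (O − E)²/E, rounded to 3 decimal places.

D, 4.348

χ² = (20−14)²/14 + (15−12)²/12 + (13−16)²/16 + (13−23)²/23 + (26−22)²/22
   = 2.5714 + 0.7500 + 0.5625 + 4.3478 + 0.7273
The largest term is for D: 4.348.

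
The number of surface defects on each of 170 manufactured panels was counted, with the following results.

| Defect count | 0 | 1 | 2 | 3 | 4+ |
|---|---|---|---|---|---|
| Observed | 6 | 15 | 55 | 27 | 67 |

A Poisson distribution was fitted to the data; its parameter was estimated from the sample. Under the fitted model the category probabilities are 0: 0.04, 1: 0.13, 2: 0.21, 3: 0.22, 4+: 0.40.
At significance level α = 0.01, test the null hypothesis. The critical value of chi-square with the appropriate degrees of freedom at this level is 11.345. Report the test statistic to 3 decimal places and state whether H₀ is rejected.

15.716; reject

Expected counts E_i = n·p_i: 170×0.04 = 6.8, 170×0.13 = 22.1, 170×0.21 = 35.7, 170×0.22 = 37.4, 170×0.40 = 68.
0: (6 − 6.8)²/6.8 = 0.64/6.8 = 0.0941
1: (15 − 22.1)²/22.1 = 50.41/22.1 = 2.2810
2: (55 − 35.7)²/35.7 = 372.49/35.7 = 10.4339
3: (27 − 37.4)²/37.4 = 108.16/37.4 = 2.8920
4+: (67 − 68)²/68 = 1/68 = 0.0147
Sum = 15.716
df = 3. Since 15.716 > 11.345, we reject H₀.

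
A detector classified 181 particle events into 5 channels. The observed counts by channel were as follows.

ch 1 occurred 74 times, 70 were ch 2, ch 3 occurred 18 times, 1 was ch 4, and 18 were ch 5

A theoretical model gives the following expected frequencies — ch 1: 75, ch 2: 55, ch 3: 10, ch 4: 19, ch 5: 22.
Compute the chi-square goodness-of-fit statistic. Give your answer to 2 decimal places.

ch 1: (74 − 75)²/75 = 1/75 = 0.013
ch 2: (70 − 55)²/55 = 225/55 = 4.091
ch 3: (18 − 10)²/10 = 64/10 = 6.400
ch 4: (1 − 19)²/19 = 324/19 = 17.053
ch 5: (18 − 22)²/22 = 16/22 = 0.727
Sum = 28.28

28.28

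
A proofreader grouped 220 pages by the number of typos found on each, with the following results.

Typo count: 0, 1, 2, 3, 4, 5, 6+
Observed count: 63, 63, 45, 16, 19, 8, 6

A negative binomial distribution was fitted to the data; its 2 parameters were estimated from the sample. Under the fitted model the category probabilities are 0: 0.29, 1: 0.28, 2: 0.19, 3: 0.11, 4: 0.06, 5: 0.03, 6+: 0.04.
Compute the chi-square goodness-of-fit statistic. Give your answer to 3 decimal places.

6.802

Expected counts E_i = n·p_i: 220×0.29 = 63.8, 220×0.28 = 61.6, 220×0.19 = 41.8, 220×0.11 = 24.2, 220×0.06 = 13.2, 220×0.03 = 6.6, 220×0.04 = 8.8.
cat         O        E   (O−E)²/E
0          63     63.8     0.0100
1          63     61.6     0.0318
2          45     41.8     0.2450
3          16     24.2     2.7785
4          19     13.2     2.5485
5           8      6.6     0.2970
6+          6      8.8     0.8909
Sum = 6.802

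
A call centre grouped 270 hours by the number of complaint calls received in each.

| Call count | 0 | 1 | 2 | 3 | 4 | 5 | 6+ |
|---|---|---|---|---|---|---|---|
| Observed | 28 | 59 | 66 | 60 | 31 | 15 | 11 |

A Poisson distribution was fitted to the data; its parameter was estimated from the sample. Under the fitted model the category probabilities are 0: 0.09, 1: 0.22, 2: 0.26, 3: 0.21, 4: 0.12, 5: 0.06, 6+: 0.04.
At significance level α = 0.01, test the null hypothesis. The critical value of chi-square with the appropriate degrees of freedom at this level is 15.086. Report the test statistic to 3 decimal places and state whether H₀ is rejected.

Expected counts E_i = n·p_i: 270×0.09 = 24.3, 270×0.22 = 59.4, 270×0.26 = 70.2, 270×0.21 = 56.7, 270×0.12 = 32.4, 270×0.06 = 16.2, 270×0.04 = 10.8.
cat         O        E   (O−E)²/E
0          28     24.3     0.5634
1          59     59.4     0.0027
2          66     70.2     0.2513
3          60     56.7     0.1921
4          31     32.4     0.0605
5          15     16.2     0.0889
6+         11     10.8     0.0037
Sum = 1.163
df = 5. Since 1.163 < 15.086, we do not reject H₀.

1.163; do not reject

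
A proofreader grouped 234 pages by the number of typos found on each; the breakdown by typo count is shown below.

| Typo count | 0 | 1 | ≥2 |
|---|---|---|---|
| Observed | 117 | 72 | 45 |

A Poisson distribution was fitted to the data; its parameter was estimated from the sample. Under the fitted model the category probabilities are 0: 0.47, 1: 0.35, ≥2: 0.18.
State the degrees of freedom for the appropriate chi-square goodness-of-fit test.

1

There are k = 3 categories and 1 parameter estimated from the data, so df = 3 − 1 − 1 = 1.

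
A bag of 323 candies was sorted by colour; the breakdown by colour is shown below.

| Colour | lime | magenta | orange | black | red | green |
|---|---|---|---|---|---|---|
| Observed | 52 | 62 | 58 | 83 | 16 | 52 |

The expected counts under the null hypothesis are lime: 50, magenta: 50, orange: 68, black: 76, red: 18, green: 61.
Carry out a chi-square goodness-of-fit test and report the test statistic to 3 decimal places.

6.625

cat          O        E   (O−E)²/E
lime        52       50     0.0800
magenta     62       50     2.8800
orange      58       68     1.4706
black       83       76     0.6447
red         16       18     0.2222
green       52       61     1.3279
Sum = 6.625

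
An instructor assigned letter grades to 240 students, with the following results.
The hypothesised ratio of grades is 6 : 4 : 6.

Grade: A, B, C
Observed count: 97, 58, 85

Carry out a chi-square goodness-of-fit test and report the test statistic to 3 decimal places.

0.889

Ratio total = 16. Expected counts: 240×6/16 = 90, 240×4/16 = 60, 240×6/16 = 90.
A: (97 − 90)²/90 = 49/90 = 0.5444
B: (58 − 60)²/60 = 4/60 = 0.0667
C: (85 − 90)²/90 = 25/90 = 0.2778
Sum = 0.889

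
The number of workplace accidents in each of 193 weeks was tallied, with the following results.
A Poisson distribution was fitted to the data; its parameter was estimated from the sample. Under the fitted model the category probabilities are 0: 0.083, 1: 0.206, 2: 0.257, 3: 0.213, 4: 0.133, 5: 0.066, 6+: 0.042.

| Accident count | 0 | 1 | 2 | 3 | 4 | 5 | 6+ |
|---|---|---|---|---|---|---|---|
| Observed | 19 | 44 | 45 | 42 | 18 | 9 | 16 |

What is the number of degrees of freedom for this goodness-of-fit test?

5

There are k = 7 categories and 1 parameter estimated from the data, so df = 7 − 1 − 1 = 5.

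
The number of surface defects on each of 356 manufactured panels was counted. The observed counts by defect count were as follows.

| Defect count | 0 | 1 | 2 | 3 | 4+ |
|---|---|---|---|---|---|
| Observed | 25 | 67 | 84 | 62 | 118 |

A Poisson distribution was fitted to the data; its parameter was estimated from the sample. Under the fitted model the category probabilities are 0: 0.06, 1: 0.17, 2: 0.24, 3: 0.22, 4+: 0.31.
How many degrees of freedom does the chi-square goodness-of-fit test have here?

There are k = 5 categories and 1 parameter estimated from the data, so df = 5 − 1 − 1 = 3.

3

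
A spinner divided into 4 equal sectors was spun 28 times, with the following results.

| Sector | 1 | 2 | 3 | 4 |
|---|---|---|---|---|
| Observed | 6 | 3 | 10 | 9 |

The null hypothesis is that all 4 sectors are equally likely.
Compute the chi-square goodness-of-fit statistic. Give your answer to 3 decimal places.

Expected count for each of the 4 categories: 28/4 = 7.
χ² = (6−7)²/7 + (3−7)²/7 + (10−7)²/7 + (9−7)²/7
   = 0.1429 + 2.2857 + 1.2857 + 0.5714
Sum = 4.286

4.286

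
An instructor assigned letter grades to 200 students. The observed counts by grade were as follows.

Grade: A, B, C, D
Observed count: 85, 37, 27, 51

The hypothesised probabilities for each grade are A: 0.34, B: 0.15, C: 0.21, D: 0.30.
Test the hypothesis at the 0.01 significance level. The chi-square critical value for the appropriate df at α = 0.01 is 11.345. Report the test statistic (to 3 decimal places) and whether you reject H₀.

12.590; reject

Expected counts E_i = n·p_i: 200×0.34 = 68, 200×0.15 = 30, 200×0.21 = 42, 200×0.30 = 60.
χ² = (85−68)²/68 + (37−30)²/30 + (27−42)²/42 + (51−60)²/60
   = 4.2500 + 1.6333 + 5.3571 + 1.3500
Sum = 12.590
df = 3. Since 12.590 > 11.345, we reject H₀.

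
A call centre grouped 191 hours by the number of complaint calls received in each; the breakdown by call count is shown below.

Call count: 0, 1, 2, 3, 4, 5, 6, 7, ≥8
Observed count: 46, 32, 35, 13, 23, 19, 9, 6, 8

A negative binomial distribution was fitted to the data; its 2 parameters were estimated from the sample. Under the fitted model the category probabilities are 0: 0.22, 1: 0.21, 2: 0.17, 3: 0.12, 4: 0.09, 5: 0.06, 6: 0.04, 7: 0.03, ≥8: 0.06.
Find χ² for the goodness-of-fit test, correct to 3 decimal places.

Expected counts E_i = n·p_i: 191×0.22 = 42.02, 191×0.21 = 40.11, 191×0.17 = 32.47, 191×0.12 = 22.92, 191×0.09 = 17.19, 191×0.06 = 11.46, 191×0.04 = 7.64, 191×0.03 = 5.73, 191×0.06 = 11.46.
cat         O        E   (O−E)²/E
0          46    42.02     0.3770
1          32    40.11     1.6398
2          35    32.47     0.1971
3          13    22.92     4.2935
4          23    17.19     1.9637
5          19    11.46     4.9609
6           9     7.64     0.2421
7           6     5.73     0.0127
≥8          8    11.46     1.0446
Sum = 14.731

14.731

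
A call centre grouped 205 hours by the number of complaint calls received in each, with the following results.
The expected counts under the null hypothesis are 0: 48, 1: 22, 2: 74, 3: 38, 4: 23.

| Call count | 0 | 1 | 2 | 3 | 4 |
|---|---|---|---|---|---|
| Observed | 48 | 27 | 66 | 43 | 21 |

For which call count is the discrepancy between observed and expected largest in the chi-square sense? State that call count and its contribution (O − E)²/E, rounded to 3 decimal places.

1, 1.136

cat         O        E   (O−E)²/E
0          48       48     0.0000
1          27       22     1.1364
2          66       74     0.8649
3          43       38     0.6579
4          21       23     0.1739
The largest term is for 1: 1.136.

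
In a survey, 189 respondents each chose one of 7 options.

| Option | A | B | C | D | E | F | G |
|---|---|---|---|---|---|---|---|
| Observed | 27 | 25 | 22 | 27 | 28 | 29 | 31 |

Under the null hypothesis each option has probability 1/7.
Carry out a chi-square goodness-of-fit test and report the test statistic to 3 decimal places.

Expected count for each of the 7 categories: 189/7 = 27.
A: (27 − 27)²/27 = 0/27 = 0.0000
B: (25 − 27)²/27 = 4/27 = 0.1481
C: (22 − 27)²/27 = 25/27 = 0.9259
D: (27 − 27)²/27 = 0/27 = 0.0000
E: (28 − 27)²/27 = 1/27 = 0.0370
F: (29 − 27)²/27 = 4/27 = 0.1481
G: (31 − 27)²/27 = 16/27 = 0.5926
Sum = 1.852

1.852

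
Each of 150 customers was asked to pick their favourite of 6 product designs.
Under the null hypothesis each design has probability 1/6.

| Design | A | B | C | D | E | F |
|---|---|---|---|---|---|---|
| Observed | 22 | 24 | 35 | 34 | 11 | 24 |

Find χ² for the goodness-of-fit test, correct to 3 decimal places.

Expected count for each of the 6 categories: 150/6 = 25.
χ² = (22−25)²/25 + (24−25)²/25 + (35−25)²/25 + (34−25)²/25 + (11−25)²/25 + (24−25)²/25
   = 0.3600 + 0.0400 + 4.0000 + 3.2400 + 7.8400 + 0.0400
Sum = 15.520

15.520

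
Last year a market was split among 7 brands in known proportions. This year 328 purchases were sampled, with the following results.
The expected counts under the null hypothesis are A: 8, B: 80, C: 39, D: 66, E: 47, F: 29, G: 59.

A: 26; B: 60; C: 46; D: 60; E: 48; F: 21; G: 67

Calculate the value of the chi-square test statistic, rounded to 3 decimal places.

50.615

χ² = (26−8)²/8 + (60−80)²/80 + (46−39)²/39 + (60−66)²/66 + (48−47)²/47 + (21−29)²/29 + (67−59)²/59
   = 40.5000 + 5.0000 + 1.2564 + 0.5455 + 0.0213 + 2.2069 + 1.0847
Sum = 50.615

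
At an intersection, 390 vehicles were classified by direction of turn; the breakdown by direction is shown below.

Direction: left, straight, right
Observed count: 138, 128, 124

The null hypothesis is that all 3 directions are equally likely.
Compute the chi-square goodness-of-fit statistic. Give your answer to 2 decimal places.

Under H₀ each category has probability 1/3, so each expected count is 390/3 = 130.
χ² = (138−130)²/130 + (128−130)²/130 + (124−130)²/130
   = 0.492 + 0.031 + 0.277
Sum = 0.80

0.80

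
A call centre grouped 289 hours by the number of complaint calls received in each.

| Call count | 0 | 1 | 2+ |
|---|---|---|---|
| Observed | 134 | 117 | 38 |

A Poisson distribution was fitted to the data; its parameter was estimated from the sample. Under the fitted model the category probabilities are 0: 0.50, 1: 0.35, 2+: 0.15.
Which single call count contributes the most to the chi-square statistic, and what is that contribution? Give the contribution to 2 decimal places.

1, 2.48

Expected counts E_i = n·p_i: 289×0.50 = 144.5, 289×0.35 = 101.15, 289×0.15 = 43.35.
0: (134 − 144.5)²/144.5 = 110.25/144.5 = 0.763
1: (117 − 101.15)²/101.15 = 251.2225/101.15 = 2.484
2+: (38 − 43.35)²/43.35 = 28.6225/43.35 = 0.660
The largest term is for 1: 2.48.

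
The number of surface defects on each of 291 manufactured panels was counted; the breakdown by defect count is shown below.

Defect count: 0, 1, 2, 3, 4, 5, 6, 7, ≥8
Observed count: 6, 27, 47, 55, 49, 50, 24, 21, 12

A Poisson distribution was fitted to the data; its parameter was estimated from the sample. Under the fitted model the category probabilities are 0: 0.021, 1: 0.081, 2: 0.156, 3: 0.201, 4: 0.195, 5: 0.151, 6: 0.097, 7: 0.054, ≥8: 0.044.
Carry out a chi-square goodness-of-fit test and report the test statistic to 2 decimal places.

5.12

Expected counts E_i = n·p_i: 291×0.021 = 6.111, 291×0.081 = 23.571, 291×0.156 = 45.396, 291×0.201 = 58.491, 291×0.195 = 56.745, 291×0.151 = 43.941, 291×0.097 = 28.227, 291×0.054 = 15.714, 291×0.044 = 12.804.
cat         O        E   (O−E)²/E
0           6    6.111      0.002
1          27   23.571      0.499
2          47   45.396      0.057
3          55   58.491      0.208
4          49   56.745      1.057
5          50   43.941      0.835
6          24   28.227      0.633
7          21   15.714      1.778
≥8         12   12.804      0.050
Sum = 5.12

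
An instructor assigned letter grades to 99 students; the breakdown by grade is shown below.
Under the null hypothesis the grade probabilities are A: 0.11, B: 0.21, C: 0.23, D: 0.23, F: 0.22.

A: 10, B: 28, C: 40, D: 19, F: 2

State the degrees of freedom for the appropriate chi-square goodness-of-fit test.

4

There are k = 5 categories and no parameters were estimated from the data, so df = 5 − 1 = 4.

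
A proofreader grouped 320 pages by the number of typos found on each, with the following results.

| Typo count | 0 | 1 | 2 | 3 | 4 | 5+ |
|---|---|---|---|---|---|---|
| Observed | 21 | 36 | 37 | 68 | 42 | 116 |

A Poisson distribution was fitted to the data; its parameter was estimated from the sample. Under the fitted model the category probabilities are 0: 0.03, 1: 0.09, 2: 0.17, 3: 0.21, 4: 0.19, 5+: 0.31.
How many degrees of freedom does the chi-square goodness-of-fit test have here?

There are k = 6 categories and 1 parameter estimated from the data, so df = 6 − 1 − 1 = 4.

4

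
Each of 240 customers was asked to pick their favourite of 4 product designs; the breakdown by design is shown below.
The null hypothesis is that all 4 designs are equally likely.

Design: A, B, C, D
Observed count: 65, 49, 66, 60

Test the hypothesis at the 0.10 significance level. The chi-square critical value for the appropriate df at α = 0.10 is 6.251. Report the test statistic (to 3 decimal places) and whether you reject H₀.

Under H₀ each category has probability 1/4, so each expected count is 240/4 = 60.
A: (65 − 60)²/60 = 25/60 = 0.4167
B: (49 − 60)²/60 = 121/60 = 2.0167
C: (66 − 60)²/60 = 36/60 = 0.6000
D: (60 − 60)²/60 = 0/60 = 0.0000
Sum = 3.033
df = 3. Since 3.033 < 6.251, we do not reject H₀.

3.033; do not reject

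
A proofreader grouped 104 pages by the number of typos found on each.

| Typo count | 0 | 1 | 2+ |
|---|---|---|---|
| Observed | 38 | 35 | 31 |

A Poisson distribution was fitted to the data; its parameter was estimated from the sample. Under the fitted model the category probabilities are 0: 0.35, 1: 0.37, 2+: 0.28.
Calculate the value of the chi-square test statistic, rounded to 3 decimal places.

Expected counts E_i = n·p_i: 104×0.35 = 36.4, 104×0.37 = 38.48, 104×0.28 = 29.12.
0: (38 − 36.4)²/36.4 = 2.56/36.4 = 0.0703
1: (35 − 38.48)²/38.48 = 12.1104/38.48 = 0.3147
2+: (31 − 29.12)²/29.12 = 3.5344/29.12 = 0.1214
Sum = 0.506

0.506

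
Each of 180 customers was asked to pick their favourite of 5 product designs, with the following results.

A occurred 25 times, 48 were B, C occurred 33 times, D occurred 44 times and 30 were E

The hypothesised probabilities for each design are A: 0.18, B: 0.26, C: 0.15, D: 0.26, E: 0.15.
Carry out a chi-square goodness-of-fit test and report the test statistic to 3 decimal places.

Expected counts E_i = n·p_i: 180×0.18 = 32.4, 180×0.26 = 46.8, 180×0.15 = 27, 180×0.26 = 46.8, 180×0.15 = 27.
χ² = (25−32.4)²/32.4 + (48−46.8)²/46.8 + (33−27)²/27 + (44−46.8)²/46.8 + (30−27)²/27
   = 1.6901 + 0.0308 + 1.3333 + 0.1675 + 0.3333
Sum = 3.555

3.555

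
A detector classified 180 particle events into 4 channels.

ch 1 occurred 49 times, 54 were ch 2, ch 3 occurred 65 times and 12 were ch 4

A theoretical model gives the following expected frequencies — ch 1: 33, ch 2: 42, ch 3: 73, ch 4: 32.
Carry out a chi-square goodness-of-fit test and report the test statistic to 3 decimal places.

24.563

χ² = (49−33)²/33 + (54−42)²/42 + (65−73)²/73 + (12−32)²/32
   = 7.7576 + 3.4286 + 0.8767 + 12.5000
Sum = 24.563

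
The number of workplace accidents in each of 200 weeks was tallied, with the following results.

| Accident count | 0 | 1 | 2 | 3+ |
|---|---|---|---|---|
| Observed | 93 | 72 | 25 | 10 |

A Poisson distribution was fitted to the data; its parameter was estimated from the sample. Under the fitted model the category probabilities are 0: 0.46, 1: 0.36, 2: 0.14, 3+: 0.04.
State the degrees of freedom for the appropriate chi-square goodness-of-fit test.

2

There are k = 4 categories and 1 parameter estimated from the data, so df = 4 − 1 − 1 = 2.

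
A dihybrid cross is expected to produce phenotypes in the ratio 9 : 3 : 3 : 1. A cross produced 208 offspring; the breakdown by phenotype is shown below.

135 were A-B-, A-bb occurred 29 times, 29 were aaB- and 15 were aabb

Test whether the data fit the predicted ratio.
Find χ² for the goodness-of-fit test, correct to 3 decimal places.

8.205

Ratio total = 16. Expected counts: 208×9/16 = 117, 208×3/16 = 39, 208×3/16 = 39, 208×1/16 = 13.
A-B-: (135 − 117)²/117 = 324/117 = 2.7692
A-bb: (29 − 39)²/39 = 100/39 = 2.5641
aaB-: (29 − 39)²/39 = 100/39 = 2.5641
aabb: (15 − 13)²/13 = 4/13 = 0.3077
Sum = 8.205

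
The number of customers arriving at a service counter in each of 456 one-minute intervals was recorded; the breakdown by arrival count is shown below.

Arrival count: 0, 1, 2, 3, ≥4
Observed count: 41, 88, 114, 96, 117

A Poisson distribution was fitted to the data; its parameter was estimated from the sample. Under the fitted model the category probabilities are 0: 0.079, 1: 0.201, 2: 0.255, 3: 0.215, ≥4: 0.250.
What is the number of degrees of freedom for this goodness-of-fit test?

3

There are k = 5 categories and 1 parameter estimated from the data, so df = 5 − 1 − 1 = 3.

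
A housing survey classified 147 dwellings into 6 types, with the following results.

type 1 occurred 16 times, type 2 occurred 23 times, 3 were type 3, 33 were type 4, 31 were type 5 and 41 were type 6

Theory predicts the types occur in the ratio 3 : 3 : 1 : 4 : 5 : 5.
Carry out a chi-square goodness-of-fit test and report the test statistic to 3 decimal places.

6.045

Ratio total = 21. Expected counts: 147×3/21 = 21, 147×3/21 = 21, 147×1/21 = 7, 147×4/21 = 28, 147×5/21 = 35, 147×5/21 = 35.
type 1: (16 − 21)²/21 = 25/21 = 1.1905
type 2: (23 − 21)²/21 = 4/21 = 0.1905
type 3: (3 − 7)²/7 = 16/7 = 2.2857
type 4: (33 − 28)²/28 = 25/28 = 0.8929
type 5: (31 − 35)²/35 = 16/35 = 0.4571
type 6: (41 − 35)²/35 = 36/35 = 1.0286
Sum = 6.045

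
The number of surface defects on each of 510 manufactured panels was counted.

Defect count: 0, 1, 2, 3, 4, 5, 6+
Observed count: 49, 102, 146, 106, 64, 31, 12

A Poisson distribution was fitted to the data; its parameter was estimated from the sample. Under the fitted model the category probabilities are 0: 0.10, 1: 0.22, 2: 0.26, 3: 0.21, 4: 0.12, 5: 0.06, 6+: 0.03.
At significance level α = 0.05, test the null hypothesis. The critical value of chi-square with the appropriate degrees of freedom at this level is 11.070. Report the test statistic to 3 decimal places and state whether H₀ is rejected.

Expected counts E_i = n·p_i: 510×0.10 = 51, 510×0.22 = 112.2, 510×0.26 = 132.6, 510×0.21 = 107.1, 510×0.12 = 61.2, 510×0.06 = 30.6, 510×0.03 = 15.3.
cat         O        E   (O−E)²/E
0          49       51     0.0784
1         102    112.2     0.9273
2         146    132.6     1.3541
3         106    107.1     0.0113
4          64     61.2     0.1281
5          31     30.6     0.0052
6+         12     15.3     0.7118
Sum = 3.216
df = 5. Since 3.216 < 11.070, we do not reject H₀.

3.216; do not reject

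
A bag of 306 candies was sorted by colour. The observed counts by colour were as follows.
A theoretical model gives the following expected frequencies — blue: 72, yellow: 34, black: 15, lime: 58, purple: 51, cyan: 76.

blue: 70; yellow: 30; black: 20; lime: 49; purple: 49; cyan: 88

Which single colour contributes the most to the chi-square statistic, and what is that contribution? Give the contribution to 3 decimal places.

χ² = (70−72)²/72 + (30−34)²/34 + (20−15)²/15 + (49−58)²/58 + (49−51)²/51 + (88−76)²/76
   = 0.0556 + 0.4706 + 1.6667 + 1.3966 + 0.0784 + 1.8947
The largest term is for cyan: 1.895.

cyan, 1.895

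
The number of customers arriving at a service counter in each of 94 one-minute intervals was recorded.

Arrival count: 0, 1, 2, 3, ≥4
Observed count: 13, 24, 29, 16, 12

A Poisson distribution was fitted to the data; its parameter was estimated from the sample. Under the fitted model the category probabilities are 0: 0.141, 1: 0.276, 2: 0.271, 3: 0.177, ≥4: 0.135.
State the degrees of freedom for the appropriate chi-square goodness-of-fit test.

3

There are k = 5 categories and 1 parameter estimated from the data, so df = 5 − 1 − 1 = 3.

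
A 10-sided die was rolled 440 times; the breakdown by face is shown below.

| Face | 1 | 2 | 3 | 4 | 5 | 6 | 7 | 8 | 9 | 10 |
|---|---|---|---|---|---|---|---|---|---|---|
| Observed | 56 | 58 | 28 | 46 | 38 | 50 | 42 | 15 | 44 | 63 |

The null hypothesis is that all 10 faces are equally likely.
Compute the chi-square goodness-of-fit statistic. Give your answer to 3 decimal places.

Under H₀ each category has probability 1/10, so each expected count is 440/10 = 44.
1: (56 − 44)²/44 = 144/44 = 3.2727
2: (58 − 44)²/44 = 196/44 = 4.4545
3: (28 − 44)²/44 = 256/44 = 5.8182
4: (46 − 44)²/44 = 4/44 = 0.0909
5: (38 − 44)²/44 = 36/44 = 0.8182
6: (50 − 44)²/44 = 36/44 = 0.8182
7: (42 − 44)²/44 = 4/44 = 0.0909
8: (15 − 44)²/44 = 841/44 = 19.1136
9: (44 − 44)²/44 = 0/44 = 0.0000
10: (63 − 44)²/44 = 361/44 = 8.2045
Sum = 42.682

42.682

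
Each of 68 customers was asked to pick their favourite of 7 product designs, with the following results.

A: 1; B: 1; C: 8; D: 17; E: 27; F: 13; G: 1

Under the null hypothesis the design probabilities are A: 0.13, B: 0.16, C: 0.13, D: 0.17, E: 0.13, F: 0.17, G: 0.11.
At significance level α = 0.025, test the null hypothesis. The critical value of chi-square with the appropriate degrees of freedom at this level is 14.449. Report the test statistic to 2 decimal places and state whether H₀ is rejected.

Expected counts E_i = n·p_i: 68×0.13 = 8.84, 68×0.16 = 10.88, 68×0.13 = 8.84, 68×0.17 = 11.56, 68×0.13 = 8.84, 68×0.17 = 11.56, 68×0.11 = 7.48.
A: (1 − 8.84)²/8.84 = 61.4656/8.84 = 6.953
B: (1 − 10.88)²/10.88 = 97.6144/10.88 = 8.972
C: (8 − 8.84)²/8.84 = 0.7056/8.84 = 0.080
D: (17 − 11.56)²/11.56 = 29.5936/11.56 = 2.560
E: (27 − 8.84)²/8.84 = 329.7856/8.84 = 37.306
F: (13 − 11.56)²/11.56 = 2.0736/11.56 = 0.179
G: (1 − 7.48)²/7.48 = 41.9904/7.48 = 5.614
Sum = 61.66
df = 6. Since 61.66 > 14.449, we reject H₀.

61.66; reject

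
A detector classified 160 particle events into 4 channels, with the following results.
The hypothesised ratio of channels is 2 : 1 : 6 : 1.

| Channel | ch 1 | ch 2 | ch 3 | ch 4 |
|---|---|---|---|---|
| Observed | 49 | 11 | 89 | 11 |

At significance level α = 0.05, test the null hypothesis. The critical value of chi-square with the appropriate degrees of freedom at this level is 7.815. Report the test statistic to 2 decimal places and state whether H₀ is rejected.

12.67; reject

Ratio total = 10. Expected counts: 160×2/10 = 32, 160×1/10 = 16, 160×6/10 = 96, 160×1/10 = 16.
cat         O        E   (O−E)²/E
ch 1       49       32      9.031
ch 2       11       16      1.563
ch 3       89       96      0.510
ch 4       11       16      1.563
Sum = 12.67
df = 3. Since 12.67 > 7.815, we reject H₀.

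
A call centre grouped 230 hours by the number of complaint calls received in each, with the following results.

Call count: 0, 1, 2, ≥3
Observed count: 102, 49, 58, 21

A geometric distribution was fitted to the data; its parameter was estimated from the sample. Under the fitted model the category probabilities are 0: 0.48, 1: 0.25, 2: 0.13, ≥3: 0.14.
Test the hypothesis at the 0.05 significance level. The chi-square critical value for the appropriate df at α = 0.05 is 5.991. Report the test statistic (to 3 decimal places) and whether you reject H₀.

Expected counts E_i = n·p_i: 230×0.48 = 110.4, 230×0.25 = 57.5, 230×0.13 = 29.9, 230×0.14 = 32.2.
χ² = (102−110.4)²/110.4 + (49−57.5)²/57.5 + (58−29.9)²/29.9 + (21−32.2)²/32.2
   = 0.6391 + 1.2565 + 26.4084 + 3.8957
Sum = 32.200
df = 2. Since 32.200 > 5.991, we reject H₀.

32.200; reject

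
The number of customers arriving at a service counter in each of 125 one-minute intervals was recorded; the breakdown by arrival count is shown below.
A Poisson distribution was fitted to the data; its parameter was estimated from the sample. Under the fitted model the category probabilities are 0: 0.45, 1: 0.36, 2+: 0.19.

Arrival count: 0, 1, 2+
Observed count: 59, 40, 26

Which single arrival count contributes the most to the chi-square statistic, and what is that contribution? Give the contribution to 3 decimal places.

1, 0.556

Expected counts E_i = n·p_i: 125×0.45 = 56.25, 125×0.36 = 45, 125×0.19 = 23.75.
0: (59 − 56.25)²/56.25 = 7.5625/56.25 = 0.1344
1: (40 − 45)²/45 = 25/45 = 0.5556
2+: (26 − 23.75)²/23.75 = 5.0625/23.75 = 0.2132
The largest term is for 1: 0.556.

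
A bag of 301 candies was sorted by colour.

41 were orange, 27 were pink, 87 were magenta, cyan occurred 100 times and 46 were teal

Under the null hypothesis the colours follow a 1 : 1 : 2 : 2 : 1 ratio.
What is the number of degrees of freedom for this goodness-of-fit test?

4

There are k = 5 categories and no parameters were estimated from the data, so df = 5 − 1 = 4.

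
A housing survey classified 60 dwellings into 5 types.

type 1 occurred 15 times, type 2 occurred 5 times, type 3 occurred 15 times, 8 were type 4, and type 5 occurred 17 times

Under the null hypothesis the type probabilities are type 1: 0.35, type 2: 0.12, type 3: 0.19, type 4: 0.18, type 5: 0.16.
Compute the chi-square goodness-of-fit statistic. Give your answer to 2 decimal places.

9.95

Expected counts E_i = n·p_i: 60×0.35 = 21, 60×0.12 = 7.2, 60×0.19 = 11.4, 60×0.18 = 10.8, 60×0.16 = 9.6.
χ² = (15−21)²/21 + (5−7.2)²/7.2 + (15−11.4)²/11.4 + (8−10.8)²/10.8 + (17−9.6)²/9.6
   = 1.714 + 0.672 + 1.137 + 0.726 + 5.704
Sum = 9.95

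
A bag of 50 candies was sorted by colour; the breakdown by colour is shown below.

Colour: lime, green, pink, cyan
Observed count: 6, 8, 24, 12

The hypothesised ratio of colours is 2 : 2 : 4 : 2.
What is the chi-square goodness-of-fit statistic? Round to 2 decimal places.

3.20

Ratio total = 10. Expected counts: 50×2/10 = 10, 50×2/10 = 10, 50×4/10 = 20, 50×2/10 = 10.
χ² = (6−10)²/10 + (8−10)²/10 + (24−20)²/20 + (12−10)²/10
   = 1.600 + 0.400 + 0.800 + 0.400
Sum = 3.20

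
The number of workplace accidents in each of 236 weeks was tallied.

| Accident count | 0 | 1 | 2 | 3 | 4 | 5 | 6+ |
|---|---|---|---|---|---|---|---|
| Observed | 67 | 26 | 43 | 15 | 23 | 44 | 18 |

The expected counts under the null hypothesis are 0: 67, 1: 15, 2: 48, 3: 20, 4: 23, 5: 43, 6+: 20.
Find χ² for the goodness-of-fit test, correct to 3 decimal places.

10.061

0: (67 − 67)²/67 = 0/67 = 0.0000
1: (26 − 15)²/15 = 121/15 = 8.0667
2: (43 − 48)²/48 = 25/48 = 0.5208
3: (15 − 20)²/20 = 25/20 = 1.2500
4: (23 − 23)²/23 = 0/23 = 0.0000
5: (44 − 43)²/43 = 1/43 = 0.0233
6+: (18 − 20)²/20 = 4/20 = 0.2000
Sum = 10.061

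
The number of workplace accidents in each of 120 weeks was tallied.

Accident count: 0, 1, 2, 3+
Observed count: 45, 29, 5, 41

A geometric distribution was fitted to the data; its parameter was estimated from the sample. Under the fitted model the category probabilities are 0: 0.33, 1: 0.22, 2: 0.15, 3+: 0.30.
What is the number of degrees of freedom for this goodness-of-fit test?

There are k = 4 categories and 1 parameter estimated from the data, so df = 4 − 1 − 1 = 2.

2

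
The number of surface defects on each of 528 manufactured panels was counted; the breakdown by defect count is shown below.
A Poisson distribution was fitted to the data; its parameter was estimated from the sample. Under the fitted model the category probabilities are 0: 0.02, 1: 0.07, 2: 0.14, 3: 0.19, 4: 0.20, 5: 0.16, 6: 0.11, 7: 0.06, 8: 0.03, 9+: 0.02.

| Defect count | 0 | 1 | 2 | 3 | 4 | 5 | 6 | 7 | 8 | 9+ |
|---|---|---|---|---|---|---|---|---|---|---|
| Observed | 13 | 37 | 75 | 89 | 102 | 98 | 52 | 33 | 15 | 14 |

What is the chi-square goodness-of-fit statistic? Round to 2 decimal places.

Expected counts E_i = n·p_i: 528×0.02 = 10.56, 528×0.07 = 36.96, 528×0.14 = 73.92, 528×0.19 = 100.32, 528×0.20 = 105.6, 528×0.16 = 84.48, 528×0.11 = 58.08, 528×0.06 = 31.68, 528×0.03 = 15.84, 528×0.02 = 10.56.
0: (13 − 10.56)²/10.56 = 5.9536/10.56 = 0.564
1: (37 − 36.96)²/36.96 = 0.0016/36.96 = 0.000
2: (75 − 73.92)²/73.92 = 1.1664/73.92 = 0.016
3: (89 − 100.32)²/100.32 = 128.1424/100.32 = 1.277
4: (102 − 105.6)²/105.6 = 12.96/105.6 = 0.123
5: (98 − 84.48)²/84.48 = 182.7904/84.48 = 2.164
6: (52 − 58.08)²/58.08 = 36.9664/58.08 = 0.636
7: (33 − 31.68)²/31.68 = 1.7424/31.68 = 0.055
8: (15 − 15.84)²/15.84 = 0.7056/15.84 = 0.045
9+: (14 − 10.56)²/10.56 = 11.8336/10.56 = 1.121
Sum = 6.00

6.00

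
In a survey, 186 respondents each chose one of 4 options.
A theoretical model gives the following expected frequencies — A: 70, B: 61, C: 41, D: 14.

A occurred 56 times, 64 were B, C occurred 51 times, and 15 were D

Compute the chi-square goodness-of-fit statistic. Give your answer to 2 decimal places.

5.46

χ² = (56−70)²/70 + (64−61)²/61 + (51−41)²/41 + (15−14)²/14
   = 2.800 + 0.148 + 2.439 + 0.071
Sum = 5.46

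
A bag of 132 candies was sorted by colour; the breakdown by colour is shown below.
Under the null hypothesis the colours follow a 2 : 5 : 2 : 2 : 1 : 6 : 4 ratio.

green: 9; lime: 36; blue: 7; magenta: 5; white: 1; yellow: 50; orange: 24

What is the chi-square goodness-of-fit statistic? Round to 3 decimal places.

Ratio total = 22. Expected counts: 132×2/22 = 12, 132×5/22 = 30, 132×2/22 = 12, 132×2/22 = 12, 132×1/22 = 6, 132×6/22 = 36, 132×4/22 = 24.
green: (9 − 12)²/12 = 9/12 = 0.7500
lime: (36 − 30)²/30 = 36/30 = 1.2000
blue: (7 − 12)²/12 = 25/12 = 2.0833
magenta: (5 − 12)²/12 = 49/12 = 4.0833
white: (1 − 6)²/6 = 25/6 = 4.1667
yellow: (50 − 36)²/36 = 196/36 = 5.4444
orange: (24 − 24)²/24 = 0/24 = 0.0000
Sum = 17.728

17.728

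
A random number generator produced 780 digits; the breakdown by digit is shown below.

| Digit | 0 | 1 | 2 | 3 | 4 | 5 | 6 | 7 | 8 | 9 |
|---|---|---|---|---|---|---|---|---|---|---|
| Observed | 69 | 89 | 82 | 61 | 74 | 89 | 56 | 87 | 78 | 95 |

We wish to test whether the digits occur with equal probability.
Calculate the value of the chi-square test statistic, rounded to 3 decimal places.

Under H₀ each category has probability 1/10, so each expected count is 780/10 = 78.
0: (69 − 78)²/78 = 81/78 = 1.0385
1: (89 − 78)²/78 = 121/78 = 1.5513
2: (82 − 78)²/78 = 16/78 = 0.2051
3: (61 − 78)²/78 = 289/78 = 3.7051
4: (74 − 78)²/78 = 16/78 = 0.2051
5: (89 − 78)²/78 = 121/78 = 1.5513
6: (56 − 78)²/78 = 484/78 = 6.2051
7: (87 − 78)²/78 = 81/78 = 1.0385
8: (78 − 78)²/78 = 0/78 = 0.0000
9: (95 − 78)²/78 = 289/78 = 3.7051
Sum = 19.205

19.205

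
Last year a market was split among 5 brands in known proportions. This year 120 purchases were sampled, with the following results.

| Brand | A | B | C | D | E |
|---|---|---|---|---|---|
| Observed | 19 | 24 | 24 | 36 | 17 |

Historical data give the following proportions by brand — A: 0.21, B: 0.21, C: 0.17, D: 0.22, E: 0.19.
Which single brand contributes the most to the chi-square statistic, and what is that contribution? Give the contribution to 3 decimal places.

Expected counts E_i = n·p_i: 120×0.21 = 25.2, 120×0.21 = 25.2, 120×0.17 = 20.4, 120×0.22 = 26.4, 120×0.19 = 22.8.
χ² = (19−25.2)²/25.2 + (24−25.2)²/25.2 + (24−20.4)²/20.4 + (36−26.4)²/26.4 + (17−22.8)²/22.8
   = 1.5254 + 0.0571 + 0.6353 + 3.4909 + 1.4754
The largest term is for D: 3.491.

D, 3.491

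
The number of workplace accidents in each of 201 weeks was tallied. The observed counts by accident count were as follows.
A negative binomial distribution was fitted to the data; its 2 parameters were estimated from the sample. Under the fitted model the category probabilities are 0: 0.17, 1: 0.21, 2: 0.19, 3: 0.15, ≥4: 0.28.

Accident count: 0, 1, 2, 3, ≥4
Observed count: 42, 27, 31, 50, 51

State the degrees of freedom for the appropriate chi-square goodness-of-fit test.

There are k = 5 categories and 2 parameters estimated from the data, so df = 5 − 1 − 2 = 2.

2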